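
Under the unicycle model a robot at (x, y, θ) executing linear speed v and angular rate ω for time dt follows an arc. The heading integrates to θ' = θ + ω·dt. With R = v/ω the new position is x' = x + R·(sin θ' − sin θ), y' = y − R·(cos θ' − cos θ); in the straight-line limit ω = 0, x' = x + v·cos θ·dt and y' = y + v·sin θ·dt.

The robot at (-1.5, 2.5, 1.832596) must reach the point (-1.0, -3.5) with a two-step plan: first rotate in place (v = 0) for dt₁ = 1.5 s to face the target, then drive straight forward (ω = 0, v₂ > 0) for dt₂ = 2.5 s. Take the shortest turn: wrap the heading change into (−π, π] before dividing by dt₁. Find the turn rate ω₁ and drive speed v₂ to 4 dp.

heading to target = atan2(-3.5−2.5, -1−-1.5) = -1.4877
Δθ = wrap(-1.4877 − 1.8326) = 2.9629; ω₁ = Δθ/dt₁ = 1.9753
distance = √((-1−-1.5)² + (-3.5−2.5)²) = 6.0208; v₂ = distance/dt₂ = 2.4083

ω₁ = 1.9753, v₂ = 2.4083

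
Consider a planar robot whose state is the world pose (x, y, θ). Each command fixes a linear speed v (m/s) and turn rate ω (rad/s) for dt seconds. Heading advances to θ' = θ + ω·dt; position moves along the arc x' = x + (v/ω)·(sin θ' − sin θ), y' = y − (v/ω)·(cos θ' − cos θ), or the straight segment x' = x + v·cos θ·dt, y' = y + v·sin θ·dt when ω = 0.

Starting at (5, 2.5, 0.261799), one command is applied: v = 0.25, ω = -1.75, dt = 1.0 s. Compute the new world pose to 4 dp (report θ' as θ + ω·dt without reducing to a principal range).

(5.1793, 2.3738, -1.4882)

θ' = 0.2618 + -1.75·1.0 = -1.4882
R = v/ω = 0.25/-1.75 = -0.1429
x' = 5 + -0.1429·(sin -1.4882 − sin 0.2618) = 5.1793
y' = 2.5 − -0.1429·(cos -1.4882 − cos 0.2618) = 2.3738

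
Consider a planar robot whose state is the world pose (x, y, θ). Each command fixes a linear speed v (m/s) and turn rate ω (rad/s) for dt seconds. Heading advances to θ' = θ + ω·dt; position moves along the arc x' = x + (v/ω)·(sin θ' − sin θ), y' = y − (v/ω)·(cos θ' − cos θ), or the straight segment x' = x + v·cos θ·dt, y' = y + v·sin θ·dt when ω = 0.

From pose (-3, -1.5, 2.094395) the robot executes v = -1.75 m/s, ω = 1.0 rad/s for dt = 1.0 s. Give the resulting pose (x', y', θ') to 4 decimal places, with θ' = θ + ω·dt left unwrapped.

(-1.5670, -2.3731, 3.0944)

θ' = 2.0944 + 1.0·1.0 = 3.0944
R = v/ω = -1.75/1.0 = -1.7500
x' = -3 + -1.7500·(sin 3.0944 − sin 2.0944) = -1.5670
y' = -1.5 − -1.7500·(cos 3.0944 − cos 2.0944) = -2.3731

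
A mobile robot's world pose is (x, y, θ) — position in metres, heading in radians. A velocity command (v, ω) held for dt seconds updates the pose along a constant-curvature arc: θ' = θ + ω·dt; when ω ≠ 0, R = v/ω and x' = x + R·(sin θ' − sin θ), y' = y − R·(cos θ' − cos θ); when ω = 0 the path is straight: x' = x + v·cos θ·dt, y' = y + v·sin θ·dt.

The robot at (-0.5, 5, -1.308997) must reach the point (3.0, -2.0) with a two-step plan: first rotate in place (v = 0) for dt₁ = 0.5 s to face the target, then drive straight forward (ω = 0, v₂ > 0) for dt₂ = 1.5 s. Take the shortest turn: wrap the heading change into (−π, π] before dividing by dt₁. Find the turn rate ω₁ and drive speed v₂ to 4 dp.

heading to target = atan2(-2−5, 3−-0.5) = -1.1071
Δθ = wrap(-1.1071 − -1.3090) = 0.2018; ω₁ = Δθ/dt₁ = 0.4037
distance = √((3−-0.5)² + (-2−5)²) = 7.8262; v₂ = distance/dt₂ = 5.2175

ω₁ = 0.4037, v₂ = 5.2175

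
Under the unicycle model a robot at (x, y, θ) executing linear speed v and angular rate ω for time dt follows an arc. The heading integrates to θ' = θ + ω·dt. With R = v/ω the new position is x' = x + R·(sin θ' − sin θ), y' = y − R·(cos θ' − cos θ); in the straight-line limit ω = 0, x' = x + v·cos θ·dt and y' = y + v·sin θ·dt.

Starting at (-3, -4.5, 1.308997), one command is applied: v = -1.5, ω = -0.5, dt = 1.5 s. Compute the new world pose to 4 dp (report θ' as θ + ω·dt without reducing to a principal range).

(-4.3068, -6.2669, 0.5590)

θ' = 1.3090 + -0.5·1.5 = 0.5590
R = v/ω = -1.5/-0.5 = 3.0000
x' = -3 + 3.0000·(sin 0.5590 − sin 1.3090) = -4.3068
y' = -4.5 − 3.0000·(cos 0.5590 − cos 1.3090) = -6.2669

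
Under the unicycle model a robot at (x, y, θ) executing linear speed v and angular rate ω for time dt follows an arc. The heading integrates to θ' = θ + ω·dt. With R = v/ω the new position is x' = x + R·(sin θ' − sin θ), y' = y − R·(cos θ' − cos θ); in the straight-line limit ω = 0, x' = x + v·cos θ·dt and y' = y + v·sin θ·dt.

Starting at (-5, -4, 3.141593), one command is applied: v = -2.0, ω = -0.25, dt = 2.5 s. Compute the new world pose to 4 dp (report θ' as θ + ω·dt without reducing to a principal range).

θ' = 3.1416 + -0.25·2.5 = 2.5166
R = v/ω = -2.0/-0.25 = 8.0000
x' = -5 + 8.0000·(sin 2.5166 − sin 3.1416) = -0.3192
y' = -4 − 8.0000·(cos 2.5166 − cos 3.1416) = -5.5123

(-0.3192, -5.5123, 2.5166)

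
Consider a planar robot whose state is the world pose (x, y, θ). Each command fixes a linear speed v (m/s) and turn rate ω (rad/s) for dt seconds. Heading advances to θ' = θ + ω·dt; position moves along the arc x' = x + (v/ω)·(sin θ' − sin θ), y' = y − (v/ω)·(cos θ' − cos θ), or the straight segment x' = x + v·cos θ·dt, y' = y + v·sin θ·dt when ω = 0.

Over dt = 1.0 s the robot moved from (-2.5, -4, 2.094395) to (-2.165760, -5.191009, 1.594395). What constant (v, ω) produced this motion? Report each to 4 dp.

Δθ = 1.594395 − 2.094395 = -0.500000
ω = Δθ/dt = -0.500000/1.0 = -0.5000
R = −Δy/(cos θ' − cos θ) = 2.5000
v = R·ω = 2.5000·-0.5000 = -1.2500

v = -1.2500, ω = -0.5000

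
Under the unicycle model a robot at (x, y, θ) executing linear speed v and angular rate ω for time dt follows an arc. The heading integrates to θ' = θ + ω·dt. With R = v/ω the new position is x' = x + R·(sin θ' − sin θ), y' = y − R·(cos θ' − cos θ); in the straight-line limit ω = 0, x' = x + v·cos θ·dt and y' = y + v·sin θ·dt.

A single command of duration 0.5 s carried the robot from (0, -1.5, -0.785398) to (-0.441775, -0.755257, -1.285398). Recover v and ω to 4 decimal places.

v = -1.7500, ω = -1.0000

Δθ = -1.285398 − -0.785398 = -0.500000
ω = Δθ/dt = -0.500000/0.5 = -1.0000
R = −Δy/(cos θ' − cos θ) = 1.7500
v = R·ω = 1.7500·-1.0000 = -1.7500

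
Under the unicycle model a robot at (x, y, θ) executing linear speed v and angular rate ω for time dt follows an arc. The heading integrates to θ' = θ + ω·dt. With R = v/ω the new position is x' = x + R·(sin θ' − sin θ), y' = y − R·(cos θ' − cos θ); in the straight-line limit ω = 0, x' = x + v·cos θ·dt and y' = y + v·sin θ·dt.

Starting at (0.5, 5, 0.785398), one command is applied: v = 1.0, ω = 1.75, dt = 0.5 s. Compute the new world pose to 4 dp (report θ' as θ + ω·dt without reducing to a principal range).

(0.6651, 5.4552, 1.6604)

θ' = 0.7854 + 1.75·0.5 = 1.6604
R = v/ω = 1.0/1.75 = 0.5714
x' = 0.5 + 0.5714·(sin 1.6604 − sin 0.7854) = 0.6651
y' = 5 − 0.5714·(cos 1.6604 − cos 0.7854) = 5.4552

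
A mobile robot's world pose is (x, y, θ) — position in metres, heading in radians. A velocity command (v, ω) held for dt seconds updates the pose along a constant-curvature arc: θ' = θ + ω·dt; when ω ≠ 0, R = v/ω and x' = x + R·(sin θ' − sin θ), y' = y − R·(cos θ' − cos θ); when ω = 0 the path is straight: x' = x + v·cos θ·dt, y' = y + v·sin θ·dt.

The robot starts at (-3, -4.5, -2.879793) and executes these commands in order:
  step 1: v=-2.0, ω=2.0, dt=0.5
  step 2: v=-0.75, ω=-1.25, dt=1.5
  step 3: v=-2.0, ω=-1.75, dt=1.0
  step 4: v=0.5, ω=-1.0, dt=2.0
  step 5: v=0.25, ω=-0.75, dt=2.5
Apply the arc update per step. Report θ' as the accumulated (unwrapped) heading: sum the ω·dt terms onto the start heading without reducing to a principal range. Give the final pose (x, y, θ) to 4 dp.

step 1: θ'=-1.8798 (R=-1.0000) → pose (-2.3062, -3.8382, -1.8798)
step 2: θ'=-3.7548 (R=0.6000) → pose (-1.3893, -3.5300, -3.7548)
step 3: θ'=-5.5048 (R=1.1429) → pose (-1.2446, -5.2784, -5.5048)
step 4: θ'=-7.5048 (R=-0.5000) → pose (-0.4237, -5.4633, -7.5048)
step 5: θ'=-9.3798 (R=-0.3333) → pose (-0.7219, -5.9104, -9.3798)

(-0.7219, -5.9104, -9.3798)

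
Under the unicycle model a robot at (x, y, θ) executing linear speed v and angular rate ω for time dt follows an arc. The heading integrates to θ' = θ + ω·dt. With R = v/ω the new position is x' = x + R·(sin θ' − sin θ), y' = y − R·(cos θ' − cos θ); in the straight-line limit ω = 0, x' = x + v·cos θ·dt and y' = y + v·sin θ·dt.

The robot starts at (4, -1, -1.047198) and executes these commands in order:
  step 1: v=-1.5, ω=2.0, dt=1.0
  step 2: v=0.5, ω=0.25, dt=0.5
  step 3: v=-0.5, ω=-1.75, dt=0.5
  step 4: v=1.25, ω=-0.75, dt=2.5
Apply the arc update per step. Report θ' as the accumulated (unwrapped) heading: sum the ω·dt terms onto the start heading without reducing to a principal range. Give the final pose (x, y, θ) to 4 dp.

(4.6706, -2.6740, -1.6722)

step 1: θ'=0.9528 (R=-0.7500) → pose (2.7392, -0.9404, 0.9528)
step 2: θ'=1.0778 (R=2.0000) → pose (2.8710, -0.7282, 1.0778)
step 3: θ'=0.2028 (R=0.2857) → pose (2.6768, -0.8728, 0.2028)
step 4: θ'=-1.6722 (R=-1.6667) → pose (4.6706, -2.6740, -1.6722)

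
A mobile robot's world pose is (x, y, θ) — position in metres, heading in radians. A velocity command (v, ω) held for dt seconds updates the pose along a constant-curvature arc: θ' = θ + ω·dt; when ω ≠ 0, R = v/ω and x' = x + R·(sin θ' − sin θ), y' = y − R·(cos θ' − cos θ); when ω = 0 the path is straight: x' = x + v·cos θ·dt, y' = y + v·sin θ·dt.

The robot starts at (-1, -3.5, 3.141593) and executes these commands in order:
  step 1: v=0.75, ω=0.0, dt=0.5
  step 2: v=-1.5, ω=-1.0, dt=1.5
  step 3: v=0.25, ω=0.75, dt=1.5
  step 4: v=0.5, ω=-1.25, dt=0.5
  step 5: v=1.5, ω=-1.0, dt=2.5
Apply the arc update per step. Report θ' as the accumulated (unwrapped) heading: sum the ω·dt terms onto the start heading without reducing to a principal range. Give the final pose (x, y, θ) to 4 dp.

step 1: θ'=3.1416 (straight) → pose (-1.3750, -3.5000, 3.1416)
step 2: θ'=1.6416 (R=1.5000) → pose (0.1212, -4.8939, 1.6416)
step 3: θ'=2.7666 (R=0.3333) → pose (-0.0892, -4.6073, 2.7666)
step 4: θ'=2.1416 (R=-0.4000) → pose (-0.2792, -4.4512, 2.1416)
step 5: θ'=-0.3584 (R=-1.5000) → pose (1.5091, -2.2361, -0.3584)

(1.5091, -2.2361, -0.3584)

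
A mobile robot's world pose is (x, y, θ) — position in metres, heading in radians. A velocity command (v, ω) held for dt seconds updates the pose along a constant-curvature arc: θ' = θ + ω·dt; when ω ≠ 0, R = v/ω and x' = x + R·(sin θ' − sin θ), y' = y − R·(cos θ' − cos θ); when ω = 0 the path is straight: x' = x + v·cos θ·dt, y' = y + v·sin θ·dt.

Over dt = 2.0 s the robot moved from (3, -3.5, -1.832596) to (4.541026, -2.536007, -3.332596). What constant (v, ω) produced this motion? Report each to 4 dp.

v = -1.0000, ω = -0.7500

Δθ = -3.332596 − -1.832596 = -1.500000
ω = Δθ/dt = -1.500000/2.0 = -0.7500
R = Δx/(sin θ' − sin θ) = 1.3333
v = R·ω = 1.3333·-0.7500 = -1.0000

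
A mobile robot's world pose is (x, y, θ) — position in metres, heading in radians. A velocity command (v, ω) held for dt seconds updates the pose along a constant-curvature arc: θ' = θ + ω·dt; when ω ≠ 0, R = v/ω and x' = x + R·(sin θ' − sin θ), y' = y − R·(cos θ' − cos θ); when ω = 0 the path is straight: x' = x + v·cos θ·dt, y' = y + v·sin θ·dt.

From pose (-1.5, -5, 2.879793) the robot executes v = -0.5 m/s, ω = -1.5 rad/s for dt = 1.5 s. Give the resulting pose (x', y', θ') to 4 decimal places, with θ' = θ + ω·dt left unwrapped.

θ' = 2.8798 + -1.5·1.5 = 0.6298
R = v/ω = -0.5/-1.5 = 0.3333
x' = -1.5 + 0.3333·(sin 0.6298 − sin 2.8798) = -1.3899
y' = -5 − 0.3333·(cos 0.6298 − cos 2.8798) = -5.5914

(-1.3899, -5.5914, 0.6298)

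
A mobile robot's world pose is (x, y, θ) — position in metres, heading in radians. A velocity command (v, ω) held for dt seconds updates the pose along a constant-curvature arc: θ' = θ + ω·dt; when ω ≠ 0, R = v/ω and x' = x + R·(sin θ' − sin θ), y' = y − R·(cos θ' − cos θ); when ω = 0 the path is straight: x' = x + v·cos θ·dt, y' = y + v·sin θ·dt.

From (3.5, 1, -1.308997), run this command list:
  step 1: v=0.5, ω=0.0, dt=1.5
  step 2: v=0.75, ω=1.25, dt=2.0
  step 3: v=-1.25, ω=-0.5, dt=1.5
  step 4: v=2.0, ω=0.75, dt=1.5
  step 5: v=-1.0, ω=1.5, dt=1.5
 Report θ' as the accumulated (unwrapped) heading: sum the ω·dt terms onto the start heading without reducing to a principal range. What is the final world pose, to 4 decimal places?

step 1: θ'=-1.3090 (straight) → pose (3.6941, 0.2756, -1.3090)
step 2: θ'=1.1910 (R=0.6000) → pose (4.8309, 0.2084, 1.1910)
step 3: θ'=0.4410 (R=2.5000) → pose (3.5762, -1.1256, 0.4410)
step 4: θ'=1.5660 (R=2.6667) → pose (5.1046, 1.2732, 1.5660)
step 5: θ'=3.8160 (R=-0.6667) → pose (6.1875, 0.7493, 3.8160)

(6.1875, 0.7493, 3.8160)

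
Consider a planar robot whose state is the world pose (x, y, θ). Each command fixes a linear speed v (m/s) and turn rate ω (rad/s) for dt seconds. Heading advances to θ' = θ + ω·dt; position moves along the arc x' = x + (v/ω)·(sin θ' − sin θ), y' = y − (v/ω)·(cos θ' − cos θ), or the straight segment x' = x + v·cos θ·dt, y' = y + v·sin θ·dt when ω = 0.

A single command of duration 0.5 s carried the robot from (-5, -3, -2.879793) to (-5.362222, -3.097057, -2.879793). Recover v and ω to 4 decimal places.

Δθ = -2.879793 − -2.879793 = 0.000000
ω = Δθ/dt = 0.000000/0.5 = 0.0000
ω = 0 → v = (Δx·cos θ + Δy·sin θ)/dt = 0.7500

v = 0.7500, ω = 0.0000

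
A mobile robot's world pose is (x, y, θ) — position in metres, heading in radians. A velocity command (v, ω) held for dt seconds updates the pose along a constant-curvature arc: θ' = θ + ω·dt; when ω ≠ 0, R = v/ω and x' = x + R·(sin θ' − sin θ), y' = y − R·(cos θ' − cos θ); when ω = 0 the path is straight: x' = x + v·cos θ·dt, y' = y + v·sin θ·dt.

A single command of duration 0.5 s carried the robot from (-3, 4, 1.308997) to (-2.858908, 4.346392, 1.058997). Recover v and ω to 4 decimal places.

v = 0.7500, ω = -0.5000

Δθ = 1.058997 − 1.308997 = -0.250000
ω = Δθ/dt = -0.250000/0.5 = -0.5000
R = −Δy/(cos θ' − cos θ) = -1.5000
v = R·ω = -1.5000·-0.5000 = 0.7500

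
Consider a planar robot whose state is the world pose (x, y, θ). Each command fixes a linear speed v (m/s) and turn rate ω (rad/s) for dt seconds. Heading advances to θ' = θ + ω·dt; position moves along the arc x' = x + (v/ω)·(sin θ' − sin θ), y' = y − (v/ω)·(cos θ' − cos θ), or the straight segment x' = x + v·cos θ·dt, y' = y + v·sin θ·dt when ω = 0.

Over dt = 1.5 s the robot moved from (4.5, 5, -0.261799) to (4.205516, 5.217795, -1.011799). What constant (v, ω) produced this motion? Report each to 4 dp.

Δθ = -1.011799 − -0.261799 = -0.750000
ω = Δθ/dt = -0.750000/1.5 = -0.5000
R = Δx/(sin θ' − sin θ) = 0.5000
v = R·ω = 0.5000·-0.5000 = -0.2500

v = -0.2500, ω = -0.5000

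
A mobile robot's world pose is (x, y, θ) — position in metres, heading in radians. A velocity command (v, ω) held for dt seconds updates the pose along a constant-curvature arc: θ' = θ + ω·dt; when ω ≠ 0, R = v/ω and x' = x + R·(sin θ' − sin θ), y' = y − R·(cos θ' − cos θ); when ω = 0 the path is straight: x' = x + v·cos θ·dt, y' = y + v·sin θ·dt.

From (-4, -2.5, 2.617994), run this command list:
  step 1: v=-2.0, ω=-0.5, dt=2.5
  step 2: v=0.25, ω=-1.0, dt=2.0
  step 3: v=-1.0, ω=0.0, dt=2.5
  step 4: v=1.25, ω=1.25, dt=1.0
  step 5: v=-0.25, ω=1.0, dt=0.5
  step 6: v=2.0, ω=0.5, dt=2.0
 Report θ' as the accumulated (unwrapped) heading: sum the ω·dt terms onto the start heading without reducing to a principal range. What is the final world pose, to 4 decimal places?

(-2.7973, -1.4129, 2.1180)

step 1: θ'=1.3680 (R=4.0000) → pose (-2.0820, -6.7698, 1.3680)
step 2: θ'=-0.6320 (R=-0.2500) → pose (-1.6894, -6.6184, -0.6320)
step 3: θ'=-0.6320 (straight) → pose (-3.7065, -5.1415, -0.6320)
step 4: θ'=0.6180 (R=1.0000) → pose (-2.5364, -5.1497, 0.6180)
step 5: θ'=1.1180 (R=-0.2500) → pose (-2.6163, -5.2441, 1.1180)
step 6: θ'=2.1180 (R=4.0000) → pose (-2.7973, -1.4129, 2.1180)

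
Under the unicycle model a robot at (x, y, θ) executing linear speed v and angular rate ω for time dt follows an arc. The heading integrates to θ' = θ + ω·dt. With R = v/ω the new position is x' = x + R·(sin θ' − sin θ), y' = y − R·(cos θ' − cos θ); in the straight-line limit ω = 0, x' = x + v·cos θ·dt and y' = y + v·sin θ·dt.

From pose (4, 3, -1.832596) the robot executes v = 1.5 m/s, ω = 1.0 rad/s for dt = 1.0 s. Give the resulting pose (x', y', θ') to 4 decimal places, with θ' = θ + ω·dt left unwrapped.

(4.3394, 1.6023, -0.8326)

θ' = -1.8326 + 1.0·1.0 = -0.8326
R = v/ω = 1.5/1.0 = 1.5000
x' = 4 + 1.5000·(sin -0.8326 − sin -1.8326) = 4.3394
y' = 3 − 1.5000·(cos -0.8326 − cos -1.8326) = 1.6023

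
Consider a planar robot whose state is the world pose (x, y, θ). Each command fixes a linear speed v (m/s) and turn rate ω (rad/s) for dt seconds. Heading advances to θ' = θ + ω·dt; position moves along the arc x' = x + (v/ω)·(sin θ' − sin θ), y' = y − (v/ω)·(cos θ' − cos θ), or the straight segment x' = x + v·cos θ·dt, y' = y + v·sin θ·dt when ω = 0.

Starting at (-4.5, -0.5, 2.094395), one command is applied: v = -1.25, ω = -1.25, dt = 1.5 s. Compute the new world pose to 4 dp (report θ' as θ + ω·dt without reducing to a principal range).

(-5.1484, -1.9760, 0.2194)

θ' = 2.0944 + -1.25·1.5 = 0.2194
R = v/ω = -1.25/-1.25 = 1.0000
x' = -4.5 + 1.0000·(sin 0.2194 − sin 2.0944) = -5.1484
y' = -0.5 − 1.0000·(cos 0.2194 − cos 2.0944) = -1.9760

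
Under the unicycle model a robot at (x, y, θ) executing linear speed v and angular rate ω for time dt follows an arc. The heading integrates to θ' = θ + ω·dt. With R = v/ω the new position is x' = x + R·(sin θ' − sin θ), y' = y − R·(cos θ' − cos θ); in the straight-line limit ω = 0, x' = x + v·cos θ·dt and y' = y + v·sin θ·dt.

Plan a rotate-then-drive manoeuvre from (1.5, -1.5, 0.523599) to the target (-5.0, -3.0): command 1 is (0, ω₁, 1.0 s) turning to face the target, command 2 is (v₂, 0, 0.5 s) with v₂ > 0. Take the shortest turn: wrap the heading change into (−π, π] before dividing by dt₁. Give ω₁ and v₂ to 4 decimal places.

heading to target = atan2(-3−-1.5, -5−1.5) = -2.9148
Δθ = wrap(-2.9148 − 0.5236) = 2.8448; ω₁ = Δθ/dt₁ = 2.8448
distance = √((-5−1.5)² + (-3−-1.5)²) = 6.6708; v₂ = distance/dt₂ = 13.3417

ω₁ = 2.8448, v₂ = 13.3417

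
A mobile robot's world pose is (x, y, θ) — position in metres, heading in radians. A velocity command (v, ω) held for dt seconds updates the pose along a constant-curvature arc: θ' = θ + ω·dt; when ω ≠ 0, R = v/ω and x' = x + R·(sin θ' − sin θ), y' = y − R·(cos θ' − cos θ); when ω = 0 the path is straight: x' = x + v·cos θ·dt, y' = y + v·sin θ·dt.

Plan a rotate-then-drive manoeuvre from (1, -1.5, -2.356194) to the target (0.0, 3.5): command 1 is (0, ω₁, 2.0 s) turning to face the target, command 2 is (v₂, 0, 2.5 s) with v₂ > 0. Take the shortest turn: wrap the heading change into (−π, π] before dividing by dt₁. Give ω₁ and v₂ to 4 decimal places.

heading to target = atan2(3.5−-1.5, 0−1) = 1.7682
Δθ = wrap(1.7682 − -2.3562) = -2.1588; ω₁ = Δθ/dt₁ = -1.0794
distance = √((0−1)² + (3.5−-1.5)²) = 5.0990; v₂ = distance/dt₂ = 2.0396

ω₁ = -1.0794, v₂ = 2.0396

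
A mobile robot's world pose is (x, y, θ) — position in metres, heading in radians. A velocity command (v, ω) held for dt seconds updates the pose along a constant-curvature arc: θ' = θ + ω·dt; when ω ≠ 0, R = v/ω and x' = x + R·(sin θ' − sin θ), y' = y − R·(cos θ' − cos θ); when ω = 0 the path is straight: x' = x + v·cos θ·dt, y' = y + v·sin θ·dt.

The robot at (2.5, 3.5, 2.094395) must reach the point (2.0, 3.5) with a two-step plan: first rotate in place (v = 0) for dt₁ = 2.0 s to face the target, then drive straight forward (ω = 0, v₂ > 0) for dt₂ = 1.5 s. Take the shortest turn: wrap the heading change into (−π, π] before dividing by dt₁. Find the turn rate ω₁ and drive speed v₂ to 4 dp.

ω₁ = 0.5236, v₂ = 0.3333

heading to target = atan2(3.5−3.5, 2−2.5) = 3.1416
Δθ = wrap(3.1416 − 2.0944) = 1.0472; ω₁ = Δθ/dt₁ = 0.5236
distance = √((2−2.5)² + (3.5−3.5)²) = 0.5000; v₂ = distance/dt₂ = 0.3333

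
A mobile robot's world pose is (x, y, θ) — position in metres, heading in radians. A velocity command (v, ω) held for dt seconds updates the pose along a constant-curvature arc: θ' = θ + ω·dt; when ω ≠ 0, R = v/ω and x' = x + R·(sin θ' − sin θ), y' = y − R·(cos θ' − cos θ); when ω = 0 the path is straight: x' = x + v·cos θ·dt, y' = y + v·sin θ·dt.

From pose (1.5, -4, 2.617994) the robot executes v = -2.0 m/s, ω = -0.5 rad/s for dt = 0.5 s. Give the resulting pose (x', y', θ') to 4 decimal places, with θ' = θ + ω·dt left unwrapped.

θ' = 2.6180 + -0.5·0.5 = 2.3680
R = v/ω = -2.0/-0.5 = 4.0000
x' = 1.5 + 4.0000·(sin 2.3680 − sin 2.6180) = 2.2949
y' = -4 − 4.0000·(cos 2.3680 − cos 2.6180) = -4.6025

(2.2949, -4.6025, 2.3680)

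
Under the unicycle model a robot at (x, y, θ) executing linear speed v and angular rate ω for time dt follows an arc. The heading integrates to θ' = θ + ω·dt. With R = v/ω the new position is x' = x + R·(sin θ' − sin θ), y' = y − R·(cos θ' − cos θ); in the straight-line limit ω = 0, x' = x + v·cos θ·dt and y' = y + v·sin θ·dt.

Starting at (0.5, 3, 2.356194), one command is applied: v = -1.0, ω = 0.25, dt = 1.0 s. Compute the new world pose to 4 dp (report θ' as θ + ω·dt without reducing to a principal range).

(1.2877, 2.3882, 2.6062)

θ' = 2.3562 + 0.25·1.0 = 2.6062
R = v/ω = -1.0/0.25 = -4.0000
x' = 0.5 + -4.0000·(sin 2.6062 − sin 2.3562) = 1.2877
y' = 3 − -4.0000·(cos 2.6062 − cos 2.3562) = 2.3882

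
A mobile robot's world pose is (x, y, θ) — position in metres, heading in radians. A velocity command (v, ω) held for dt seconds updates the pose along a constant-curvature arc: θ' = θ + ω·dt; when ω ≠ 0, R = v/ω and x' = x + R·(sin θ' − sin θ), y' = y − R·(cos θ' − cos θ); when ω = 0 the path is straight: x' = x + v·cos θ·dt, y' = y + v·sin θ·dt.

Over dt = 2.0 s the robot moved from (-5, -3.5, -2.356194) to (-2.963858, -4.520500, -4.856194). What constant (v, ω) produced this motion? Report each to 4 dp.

v = -1.5000, ω = -1.2500

Δθ = -4.856194 − -2.356194 = -2.500000
ω = Δθ/dt = -2.500000/2.0 = -1.2500
R = Δx/(sin θ' − sin θ) = 1.2000
v = R·ω = 1.2000·-1.2500 = -1.5000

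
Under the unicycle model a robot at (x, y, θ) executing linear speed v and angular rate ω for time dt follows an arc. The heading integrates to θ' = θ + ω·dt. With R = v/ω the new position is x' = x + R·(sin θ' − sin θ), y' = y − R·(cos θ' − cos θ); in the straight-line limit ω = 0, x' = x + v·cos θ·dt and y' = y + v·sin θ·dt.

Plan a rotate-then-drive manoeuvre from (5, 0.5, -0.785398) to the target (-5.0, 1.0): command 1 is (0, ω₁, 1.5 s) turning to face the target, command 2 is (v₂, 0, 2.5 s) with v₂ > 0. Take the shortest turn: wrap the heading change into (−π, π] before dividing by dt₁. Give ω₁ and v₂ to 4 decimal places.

heading to target = atan2(1−0.5, -5−5) = 3.0916
Δθ = wrap(3.0916 − -0.7854) = -2.4062; ω₁ = Δθ/dt₁ = -1.6041
distance = √((-5−5)² + (1−0.5)²) = 10.0125; v₂ = distance/dt₂ = 4.0050

ω₁ = -1.6041, v₂ = 4.0050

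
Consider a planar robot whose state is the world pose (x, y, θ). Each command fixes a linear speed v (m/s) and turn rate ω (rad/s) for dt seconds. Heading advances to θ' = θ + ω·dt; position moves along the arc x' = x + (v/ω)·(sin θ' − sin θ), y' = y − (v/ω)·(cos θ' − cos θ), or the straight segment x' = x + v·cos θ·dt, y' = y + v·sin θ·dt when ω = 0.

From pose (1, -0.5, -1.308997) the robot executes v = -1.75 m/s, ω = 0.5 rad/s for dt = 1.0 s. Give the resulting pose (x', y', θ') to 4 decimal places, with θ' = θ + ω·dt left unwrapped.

θ' = -1.3090 + 0.5·1.0 = -0.8090
R = v/ω = -1.75/0.5 = -3.5000
x' = 1 + -3.5000·(sin -0.8090 − sin -1.3090) = 0.1518
y' = -0.5 − -3.5000·(cos -0.8090 − cos -1.3090) = 1.0099

(0.1518, 1.0099, -0.8090)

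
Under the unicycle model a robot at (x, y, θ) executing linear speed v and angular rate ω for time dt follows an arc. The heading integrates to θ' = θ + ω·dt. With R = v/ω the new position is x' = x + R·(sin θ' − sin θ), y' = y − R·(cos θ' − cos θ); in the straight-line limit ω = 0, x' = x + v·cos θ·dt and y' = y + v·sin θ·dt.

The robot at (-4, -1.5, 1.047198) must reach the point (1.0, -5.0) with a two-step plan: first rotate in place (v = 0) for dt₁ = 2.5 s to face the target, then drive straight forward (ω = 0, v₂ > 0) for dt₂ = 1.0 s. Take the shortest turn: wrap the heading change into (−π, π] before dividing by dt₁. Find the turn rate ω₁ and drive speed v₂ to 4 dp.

ω₁ = -0.6632, v₂ = 6.1033

heading to target = atan2(-5−-1.5, 1−-4) = -0.6107
Δθ = wrap(-0.6107 − 1.0472) = -1.6579; ω₁ = Δθ/dt₁ = -0.6632
distance = √((1−-4)² + (-5−-1.5)²) = 6.1033; v₂ = distance/dt₂ = 6.1033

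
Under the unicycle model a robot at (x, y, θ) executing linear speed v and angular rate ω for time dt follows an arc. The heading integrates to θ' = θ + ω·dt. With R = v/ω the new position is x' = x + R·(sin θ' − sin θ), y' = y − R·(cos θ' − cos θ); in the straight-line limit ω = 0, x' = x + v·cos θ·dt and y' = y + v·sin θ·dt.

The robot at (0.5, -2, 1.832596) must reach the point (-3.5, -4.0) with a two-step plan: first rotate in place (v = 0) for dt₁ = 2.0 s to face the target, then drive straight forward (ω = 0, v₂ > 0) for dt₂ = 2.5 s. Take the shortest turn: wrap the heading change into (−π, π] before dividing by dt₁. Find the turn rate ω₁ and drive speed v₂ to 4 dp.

heading to target = atan2(-4−-2, -3.5−0.5) = -2.6779
Δθ = wrap(-2.6779 − 1.8326) = 1.7726; ω₁ = Δθ/dt₁ = 0.8863
distance = √((-3.5−0.5)² + (-4−-2)²) = 4.4721; v₂ = distance/dt₂ = 1.7889

ω₁ = 0.8863, v₂ = 1.7889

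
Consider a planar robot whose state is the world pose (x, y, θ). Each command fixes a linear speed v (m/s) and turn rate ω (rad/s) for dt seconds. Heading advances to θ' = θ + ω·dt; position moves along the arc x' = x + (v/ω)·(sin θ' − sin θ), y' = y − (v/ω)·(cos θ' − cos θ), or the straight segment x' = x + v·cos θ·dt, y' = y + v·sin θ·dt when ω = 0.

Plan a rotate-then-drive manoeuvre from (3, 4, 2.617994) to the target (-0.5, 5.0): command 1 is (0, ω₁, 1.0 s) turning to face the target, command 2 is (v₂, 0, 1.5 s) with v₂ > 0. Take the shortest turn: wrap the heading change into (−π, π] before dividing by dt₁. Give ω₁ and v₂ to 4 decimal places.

heading to target = atan2(5−4, -0.5−3) = 2.8633
Δθ = wrap(2.8633 − 2.6180) = 0.2453; ω₁ = Δθ/dt₁ = 0.2453
distance = √((-0.5−3)² + (5−4)²) = 3.6401; v₂ = distance/dt₂ = 2.4267

ω₁ = 0.2453, v₂ = 2.4267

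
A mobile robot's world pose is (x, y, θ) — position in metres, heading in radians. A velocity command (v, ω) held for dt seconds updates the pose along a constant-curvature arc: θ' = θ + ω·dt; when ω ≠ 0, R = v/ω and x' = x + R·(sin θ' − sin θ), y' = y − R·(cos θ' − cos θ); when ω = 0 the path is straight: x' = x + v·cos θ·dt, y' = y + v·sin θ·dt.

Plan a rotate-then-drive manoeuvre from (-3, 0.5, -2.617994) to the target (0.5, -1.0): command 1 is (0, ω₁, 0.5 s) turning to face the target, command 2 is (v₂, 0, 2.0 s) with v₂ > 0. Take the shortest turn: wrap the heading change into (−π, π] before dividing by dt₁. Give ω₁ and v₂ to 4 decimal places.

heading to target = atan2(-1−0.5, 0.5−-3) = -0.4049
Δθ = wrap(-0.4049 − -2.6180) = 2.2131; ω₁ = Δθ/dt₁ = 4.4262
distance = √((0.5−-3)² + (-1−0.5)²) = 3.8079; v₂ = distance/dt₂ = 1.9039

ω₁ = 4.4262, v₂ = 1.9039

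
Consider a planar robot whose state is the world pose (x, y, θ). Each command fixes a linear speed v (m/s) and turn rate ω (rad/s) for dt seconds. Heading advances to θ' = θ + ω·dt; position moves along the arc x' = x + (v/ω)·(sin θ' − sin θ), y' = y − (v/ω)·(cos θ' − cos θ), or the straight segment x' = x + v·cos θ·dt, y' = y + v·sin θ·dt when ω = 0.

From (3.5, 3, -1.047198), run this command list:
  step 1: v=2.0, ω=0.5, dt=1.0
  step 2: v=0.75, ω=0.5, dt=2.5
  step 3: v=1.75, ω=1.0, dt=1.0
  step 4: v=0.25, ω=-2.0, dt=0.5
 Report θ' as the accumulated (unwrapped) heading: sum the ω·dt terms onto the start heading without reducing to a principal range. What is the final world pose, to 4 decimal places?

step 1: θ'=-0.5472 (R=4.0000) → pose (4.8829, 1.5841, -0.5472)
step 2: θ'=0.7028 (R=1.5000) → pose (6.6329, 1.7205, 0.7028)
step 3: θ'=1.7028 (R=1.7500) → pose (7.2365, 3.2861, 1.7028)
step 4: θ'=0.7028 (R=-0.1250) → pose (7.2797, 3.3980, 0.7028)

(7.2797, 3.3980, 0.7028)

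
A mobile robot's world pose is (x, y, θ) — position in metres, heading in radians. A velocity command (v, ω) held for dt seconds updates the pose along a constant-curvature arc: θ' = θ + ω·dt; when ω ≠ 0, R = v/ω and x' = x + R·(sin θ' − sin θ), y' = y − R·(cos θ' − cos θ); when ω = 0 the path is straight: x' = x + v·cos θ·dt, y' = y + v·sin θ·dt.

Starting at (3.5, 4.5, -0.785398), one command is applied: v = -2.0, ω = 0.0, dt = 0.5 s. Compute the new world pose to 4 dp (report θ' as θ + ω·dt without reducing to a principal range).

(2.7929, 5.2071, -0.7854)

θ' = -0.7854 + 0.0·0.5 = -0.7854
ω = 0 → straight: x' = 3.5 + -2.0·cos(-0.7854)·0.5 = 2.7929
y' = 4.5 + -2.0·sin(-0.7854)·0.5 = 5.2071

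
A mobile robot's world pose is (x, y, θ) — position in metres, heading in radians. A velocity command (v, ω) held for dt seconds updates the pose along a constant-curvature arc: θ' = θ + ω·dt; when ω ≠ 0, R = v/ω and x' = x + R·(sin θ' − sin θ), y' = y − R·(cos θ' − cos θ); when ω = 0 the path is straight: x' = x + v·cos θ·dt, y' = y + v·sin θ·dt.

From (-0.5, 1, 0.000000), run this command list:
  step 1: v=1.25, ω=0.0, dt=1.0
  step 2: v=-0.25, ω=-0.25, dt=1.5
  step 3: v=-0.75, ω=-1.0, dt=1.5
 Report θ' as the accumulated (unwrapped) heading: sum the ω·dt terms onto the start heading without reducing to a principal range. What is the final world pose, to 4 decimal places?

step 1: θ'=0.0000 (straight) → pose (0.7500, 1.0000, 0.0000)
step 2: θ'=-0.3750 (R=1.0000) → pose (0.3837, 1.0695, -0.3750)
step 3: θ'=-1.8750 (R=0.7500) → pose (-0.0571, 1.9920, -1.8750)

(-0.0571, 1.9920, -1.8750)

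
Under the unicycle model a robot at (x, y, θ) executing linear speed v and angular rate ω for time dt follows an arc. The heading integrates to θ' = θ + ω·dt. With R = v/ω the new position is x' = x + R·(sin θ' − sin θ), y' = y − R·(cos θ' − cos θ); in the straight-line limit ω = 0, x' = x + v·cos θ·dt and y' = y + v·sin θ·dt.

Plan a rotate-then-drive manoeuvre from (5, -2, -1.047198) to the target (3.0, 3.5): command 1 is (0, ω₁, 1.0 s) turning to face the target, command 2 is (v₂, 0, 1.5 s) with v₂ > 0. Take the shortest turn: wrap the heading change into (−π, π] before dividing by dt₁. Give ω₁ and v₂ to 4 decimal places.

heading to target = atan2(3.5−-2, 3−5) = 1.9196
Δθ = wrap(1.9196 − -1.0472) = 2.9668; ω₁ = Δθ/dt₁ = 2.9668
distance = √((3−5)² + (3.5−-2)²) = 5.8523; v₂ = distance/dt₂ = 3.9016

ω₁ = 2.9668, v₂ = 3.9016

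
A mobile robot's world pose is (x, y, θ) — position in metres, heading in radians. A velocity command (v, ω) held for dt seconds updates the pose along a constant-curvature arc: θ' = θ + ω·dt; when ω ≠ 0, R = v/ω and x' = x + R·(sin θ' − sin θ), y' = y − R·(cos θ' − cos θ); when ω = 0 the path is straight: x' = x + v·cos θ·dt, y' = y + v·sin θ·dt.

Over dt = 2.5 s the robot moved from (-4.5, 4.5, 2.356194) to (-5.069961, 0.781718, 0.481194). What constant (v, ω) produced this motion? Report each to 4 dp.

v = -1.7500, ω = -0.7500

Δθ = 0.481194 − 2.356194 = -1.875000
ω = Δθ/dt = -1.875000/2.5 = -0.7500
R = −Δy/(cos θ' − cos θ) = 2.3333
v = R·ω = 2.3333·-0.7500 = -1.7500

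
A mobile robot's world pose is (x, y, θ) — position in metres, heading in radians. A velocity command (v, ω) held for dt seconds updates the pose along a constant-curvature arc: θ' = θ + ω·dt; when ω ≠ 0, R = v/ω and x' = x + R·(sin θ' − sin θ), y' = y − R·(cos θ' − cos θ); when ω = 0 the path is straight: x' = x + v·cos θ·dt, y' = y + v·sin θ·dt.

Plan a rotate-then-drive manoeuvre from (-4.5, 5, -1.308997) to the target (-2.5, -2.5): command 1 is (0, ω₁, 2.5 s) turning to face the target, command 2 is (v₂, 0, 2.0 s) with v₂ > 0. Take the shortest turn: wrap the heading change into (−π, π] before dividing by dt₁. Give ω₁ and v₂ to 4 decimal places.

ω₁ = -0.0005, v₂ = 3.8810

heading to target = atan2(-2.5−5, -2.5−-4.5) = -1.3102
Δθ = wrap(-1.3102 − -1.3090) = -0.0012; ω₁ = Δθ/dt₁ = -0.0005
distance = √((-2.5−-4.5)² + (-2.5−5)²) = 7.7621; v₂ = distance/dt₂ = 3.8810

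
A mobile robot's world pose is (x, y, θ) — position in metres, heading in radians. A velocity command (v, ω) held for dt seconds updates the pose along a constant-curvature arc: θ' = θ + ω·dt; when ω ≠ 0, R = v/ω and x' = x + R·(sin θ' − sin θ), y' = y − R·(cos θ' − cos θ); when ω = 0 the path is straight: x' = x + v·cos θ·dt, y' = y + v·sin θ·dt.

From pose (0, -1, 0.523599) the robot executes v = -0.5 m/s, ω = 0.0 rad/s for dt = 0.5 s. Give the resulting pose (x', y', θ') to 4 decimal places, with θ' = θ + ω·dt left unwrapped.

θ' = 0.5236 + 0.0·0.5 = 0.5236
ω = 0 → straight: x' = 0 + -0.5·cos(0.5236)·0.5 = -0.2165
y' = -1 + -0.5·sin(0.5236)·0.5 = -1.1250

(-0.2165, -1.1250, 0.5236)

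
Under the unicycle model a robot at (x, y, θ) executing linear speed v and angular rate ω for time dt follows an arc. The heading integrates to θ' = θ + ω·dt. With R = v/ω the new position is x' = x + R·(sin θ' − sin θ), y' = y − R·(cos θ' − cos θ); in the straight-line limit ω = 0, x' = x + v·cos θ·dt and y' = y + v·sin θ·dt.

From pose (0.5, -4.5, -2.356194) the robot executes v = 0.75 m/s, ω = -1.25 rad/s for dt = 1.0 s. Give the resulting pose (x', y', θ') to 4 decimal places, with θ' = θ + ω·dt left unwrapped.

θ' = -2.3562 + -1.25·1.0 = -3.6062
R = v/ω = 0.75/-1.25 = -0.6000
x' = 0.5 + -0.6000·(sin -3.6062 − sin -2.3562) = -0.1931
y' = -4.5 − -0.6000·(cos -3.6062 − cos -2.3562) = -4.6121

(-0.1931, -4.6121, -3.6062)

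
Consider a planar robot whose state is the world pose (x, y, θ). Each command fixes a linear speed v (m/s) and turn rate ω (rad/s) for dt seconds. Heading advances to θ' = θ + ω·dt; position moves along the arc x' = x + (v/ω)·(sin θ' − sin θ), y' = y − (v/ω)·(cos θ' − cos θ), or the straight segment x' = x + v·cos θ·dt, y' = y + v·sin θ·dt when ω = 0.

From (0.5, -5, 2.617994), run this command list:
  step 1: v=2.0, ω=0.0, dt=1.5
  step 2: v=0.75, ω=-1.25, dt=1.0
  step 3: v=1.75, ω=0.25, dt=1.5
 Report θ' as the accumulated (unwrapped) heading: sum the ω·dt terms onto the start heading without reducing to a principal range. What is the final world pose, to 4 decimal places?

(-2.3458, -0.2502, 1.7430)

step 1: θ'=2.6180 (straight) → pose (-2.0981, -3.5000, 2.6180)
step 2: θ'=1.3680 (R=-0.6000) → pose (-2.3858, -2.8595, 1.3680)
step 3: θ'=1.7430 (R=7.0000) → pose (-2.3458, -0.2502, 1.7430)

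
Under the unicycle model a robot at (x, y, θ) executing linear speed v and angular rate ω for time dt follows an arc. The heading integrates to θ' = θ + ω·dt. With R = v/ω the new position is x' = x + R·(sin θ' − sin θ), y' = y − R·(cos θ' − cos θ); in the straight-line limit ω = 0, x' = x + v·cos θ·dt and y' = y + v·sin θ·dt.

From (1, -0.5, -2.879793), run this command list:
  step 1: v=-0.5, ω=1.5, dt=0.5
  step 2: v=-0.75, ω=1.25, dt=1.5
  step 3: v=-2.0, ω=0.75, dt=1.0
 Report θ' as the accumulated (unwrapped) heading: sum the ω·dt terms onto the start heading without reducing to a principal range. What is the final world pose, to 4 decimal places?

step 1: θ'=-2.1298 (R=-0.3333) → pose (1.1963, -0.3548, -2.1298)
step 2: θ'=-0.2548 (R=-0.6000) → pose (0.8389, 0.5440, -0.2548)
step 3: θ'=0.4952 (R=-2.6667) → pose (-1.1005, 0.3098, 0.4952)

(-1.1005, 0.3098, 0.4952)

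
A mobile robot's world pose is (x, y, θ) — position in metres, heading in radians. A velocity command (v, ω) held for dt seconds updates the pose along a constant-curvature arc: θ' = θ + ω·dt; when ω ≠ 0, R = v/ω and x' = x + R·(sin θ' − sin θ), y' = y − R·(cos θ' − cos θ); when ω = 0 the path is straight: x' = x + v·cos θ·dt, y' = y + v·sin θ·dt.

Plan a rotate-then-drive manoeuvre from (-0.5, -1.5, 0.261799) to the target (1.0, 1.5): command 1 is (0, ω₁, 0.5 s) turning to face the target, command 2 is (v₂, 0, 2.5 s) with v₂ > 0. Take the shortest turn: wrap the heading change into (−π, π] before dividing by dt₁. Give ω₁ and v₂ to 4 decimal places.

heading to target = atan2(1.5−-1.5, 1−-0.5) = 1.1071
Δθ = wrap(1.1071 − 0.2618) = 0.8453; ω₁ = Δθ/dt₁ = 1.6907
distance = √((1−-0.5)² + (1.5−-1.5)²) = 3.3541; v₂ = distance/dt₂ = 1.3416

ω₁ = 1.6907, v₂ = 1.3416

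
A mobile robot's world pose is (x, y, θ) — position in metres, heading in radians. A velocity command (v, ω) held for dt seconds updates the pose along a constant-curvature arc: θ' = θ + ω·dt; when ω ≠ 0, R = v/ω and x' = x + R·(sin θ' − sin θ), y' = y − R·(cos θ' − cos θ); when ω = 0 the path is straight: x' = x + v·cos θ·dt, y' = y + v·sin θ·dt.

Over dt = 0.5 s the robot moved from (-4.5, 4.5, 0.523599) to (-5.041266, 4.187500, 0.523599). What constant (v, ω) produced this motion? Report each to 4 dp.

Δθ = 0.523599 − 0.523599 = 0.000000
ω = Δθ/dt = 0.000000/0.5 = 0.0000
ω = 0 → v = (Δx·cos θ + Δy·sin θ)/dt = -1.2500

v = -1.2500, ω = 0.0000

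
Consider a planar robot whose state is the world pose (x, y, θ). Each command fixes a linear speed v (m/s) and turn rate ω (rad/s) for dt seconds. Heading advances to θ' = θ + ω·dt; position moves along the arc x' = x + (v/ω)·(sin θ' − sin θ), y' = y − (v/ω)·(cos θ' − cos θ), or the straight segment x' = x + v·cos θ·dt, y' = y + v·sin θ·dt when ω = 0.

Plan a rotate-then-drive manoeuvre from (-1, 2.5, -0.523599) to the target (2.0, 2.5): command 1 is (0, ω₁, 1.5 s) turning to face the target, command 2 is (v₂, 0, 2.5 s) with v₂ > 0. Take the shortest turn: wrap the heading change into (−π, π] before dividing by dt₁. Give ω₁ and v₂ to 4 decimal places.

ω₁ = 0.3491, v₂ = 1.2000

heading to target = atan2(2.5−2.5, 2−-1) = 0.0000
Δθ = wrap(0.0000 − -0.5236) = 0.5236; ω₁ = Δθ/dt₁ = 0.3491
distance = √((2−-1)² + (2.5−2.5)²) = 3.0000; v₂ = distance/dt₂ = 1.2000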